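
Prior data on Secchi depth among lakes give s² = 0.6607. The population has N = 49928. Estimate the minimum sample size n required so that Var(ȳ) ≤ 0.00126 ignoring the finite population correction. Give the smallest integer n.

525

Without fpc, n₀ = s²/D = 0.6607/0.00126 = 524.3651.
Rounding up, n = 525.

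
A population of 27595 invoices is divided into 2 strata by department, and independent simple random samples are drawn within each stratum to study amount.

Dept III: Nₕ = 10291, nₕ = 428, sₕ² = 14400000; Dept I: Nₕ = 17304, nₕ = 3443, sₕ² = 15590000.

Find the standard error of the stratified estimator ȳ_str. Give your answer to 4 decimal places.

Var(ȳ_str) = Σₕ Wₕ²(1 − fₕ)sₕ²/nₕ with Wₕ = Nₕ/N, N = 27595.
Dept III: Wₕ = 0.37292988; term = 0.37292988²·(1 − 0.04158974)·14400000/428 = 4484.6085.
Dept I: Wₕ = 0.62707012; term = 0.62707012²·(1 − 0.19897134)·15590000/3443 = 1426.2293.
Sum = 5910.8378.
SE = √(5910.8378) = 76.8820.

76.8820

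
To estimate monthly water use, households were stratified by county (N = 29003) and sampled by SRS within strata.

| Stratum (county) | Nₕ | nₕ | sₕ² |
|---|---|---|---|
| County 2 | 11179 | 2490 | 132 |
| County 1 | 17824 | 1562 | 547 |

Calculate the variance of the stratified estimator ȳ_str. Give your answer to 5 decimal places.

Var(ȳ_str) = Σₕ Wₕ²(1 − fₕ)sₕ²/nₕ with Wₕ = Nₕ/N, N = 29003.
County 2: Wₕ = 0.38544289; term = 0.38544289²·(1 − 0.22273906)·132/2490 = 0.0061215513.
County 1: Wₕ = 0.61455711; term = 0.61455711²·(1 − 0.08763465)·547/1562 = 0.12067007.
Sum = 0.12679162.

0.12679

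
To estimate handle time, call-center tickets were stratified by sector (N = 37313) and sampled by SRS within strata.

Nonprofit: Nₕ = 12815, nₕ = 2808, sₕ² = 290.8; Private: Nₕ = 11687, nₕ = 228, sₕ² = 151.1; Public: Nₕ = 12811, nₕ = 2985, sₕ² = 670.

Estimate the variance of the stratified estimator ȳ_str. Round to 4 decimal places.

Var(ȳ_str) = Σₕ Wₕ²(1 − fₕ)sₕ²/nₕ with Wₕ = Nₕ/N, N = 37313.
Nonprofit: Wₕ = 0.34344598; term = 0.34344598²·(1 − 0.21911822)·290.8/2808 = 0.0095389258.
Private: Wₕ = 0.31321523; term = 0.31321523²·(1 − 0.01950886)·151.1/228 = 0.063746896.
Public: Wₕ = 0.34333878; term = 0.34333878²·(1 − 0.23300289)·670/2985 = 0.020294106.
Sum = 0.093579928.

0.0936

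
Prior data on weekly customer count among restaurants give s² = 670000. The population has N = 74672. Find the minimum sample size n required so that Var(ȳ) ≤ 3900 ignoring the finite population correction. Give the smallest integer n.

172

Without fpc, n₀ = s²/D = 670000/3900 = 171.7949.
Rounding up, n = 172.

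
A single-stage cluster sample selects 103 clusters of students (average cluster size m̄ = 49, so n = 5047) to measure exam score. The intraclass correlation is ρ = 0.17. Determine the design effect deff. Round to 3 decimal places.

9.160

deff = 1 + (49 − 1)·0.17 = 1 + 8.16 = 9.16.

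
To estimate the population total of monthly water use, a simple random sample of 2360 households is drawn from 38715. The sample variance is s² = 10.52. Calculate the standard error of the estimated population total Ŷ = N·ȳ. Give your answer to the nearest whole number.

Var(Ŷ) = N²·Var(ȳ) = N²·(1 − n/N)·s²/n.
f = 2360/38715 = 0.06095828; Var(ȳ) = 0.93904172·10.52/2360 = 0.0041858978.
Var(Ŷ) = 38715² · 0.0041858978 = 6.274038 × 10^6.
SE(Ŷ) = √(6.274038 × 10^6) = 2505.

2505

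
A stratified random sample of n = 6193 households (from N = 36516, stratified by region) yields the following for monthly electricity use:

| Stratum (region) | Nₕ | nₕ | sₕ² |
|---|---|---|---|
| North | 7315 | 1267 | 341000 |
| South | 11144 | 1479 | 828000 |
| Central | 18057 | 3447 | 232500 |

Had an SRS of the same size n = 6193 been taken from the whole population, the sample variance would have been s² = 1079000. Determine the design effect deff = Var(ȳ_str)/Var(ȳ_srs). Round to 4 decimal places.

Var(ȳ_str) = Σ Wₕ²(1−fₕ)sₕ²/nₕ with Wₕ = Nₕ/36516:
  North: (7315/36516)²·(1−1267/7315)·341000/1267 = 8.9297126
  South: (11144/36516)²·(1−1479/11144)·828000/1479 = 45.220851
  Central: (18057/36516)²·(1−3447/18057)·232500/3447 = 13.34477
  → Var(ȳ_str) = 67.495334.
Var(ȳ_srs) = (1 − 6193/36516)·1079000/6193 = 144.68028.
deff = 67.495334 / 144.68028 = 0.4665.

0.4665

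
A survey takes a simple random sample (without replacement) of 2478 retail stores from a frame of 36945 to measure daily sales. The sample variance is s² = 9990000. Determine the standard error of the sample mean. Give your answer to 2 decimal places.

Under SRS without replacement, Var(ȳ) = (1 − f)·s²/n with f = n/N = 2478/36945 = 0.06707268.
Var(ȳ) = (1 − 0.06707268)·9990000/2478 = 0.93292732·4031.477 = 3761.075.
SE(ȳ) = √(3761.075) = 61.33.

61.33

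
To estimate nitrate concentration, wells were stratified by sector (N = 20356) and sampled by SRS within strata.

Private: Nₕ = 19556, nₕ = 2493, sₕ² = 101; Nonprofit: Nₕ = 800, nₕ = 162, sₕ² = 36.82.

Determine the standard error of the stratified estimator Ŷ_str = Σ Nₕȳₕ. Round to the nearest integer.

3693

Var(Ŷ_str) = Σₕ Nₕ²(1 − fₕ)sₕ²/nₕ.
Private: 19556²·(1 − 2493/19556)·101/2493 = 1.3518687 × 10^7.
Nonprofit: 800²·(1 − 162/800)·36.82/162 = 116005.73.
Sum = 1.3634693 × 10^7.
SE = √(1.3634693 × 10^7) = 3693.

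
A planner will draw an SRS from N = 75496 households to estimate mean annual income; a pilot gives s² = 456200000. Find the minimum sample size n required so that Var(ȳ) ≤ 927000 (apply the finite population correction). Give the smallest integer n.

489

Without fpc, n₀ = s²/D = 456200000/927000 = 492.1251.
With fpc, (1 − n/N)·s²/n ≤ D requires n ≥ n₀/(1 + n₀/N) = 492.1251/(1 + 492.1251/75496) = 488.9379.
Rounding up, n = 489.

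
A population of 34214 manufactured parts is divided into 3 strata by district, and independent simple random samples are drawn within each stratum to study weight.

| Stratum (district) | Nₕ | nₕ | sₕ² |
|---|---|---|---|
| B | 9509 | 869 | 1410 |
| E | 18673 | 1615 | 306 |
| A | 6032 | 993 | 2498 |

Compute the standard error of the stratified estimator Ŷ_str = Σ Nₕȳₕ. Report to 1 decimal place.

Var(Ŷ_str) = Σₕ Nₕ²(1 − fₕ)sₕ²/nₕ.
B: 9509²·(1 − 869/9509)·1410/869 = 1.3330546 × 10^8.
E: 18673²·(1 − 1615/18673)·306/1615 = 6.0351922 × 10^7.
A: 6032²·(1 − 993/6032)·2498/993 = 7.6462567 × 10^7.
Sum = 2.7011995 × 10^8.
SE = √(2.7011995 × 10^8) = 16435.3.

16435.3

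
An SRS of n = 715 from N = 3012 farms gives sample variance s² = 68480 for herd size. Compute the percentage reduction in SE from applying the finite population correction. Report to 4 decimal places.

12.6721

f = n/N = 715/3012 = 0.23738380.
SE_no-fpc = √(s²/n) = 9.7865328; SE_fpc = √((1−f)s²/n) = 8.5463735.
Ratio = √(1−f) = 0.87327899. Reduction = 100·(1 − 0.87327899) = 12.6721%.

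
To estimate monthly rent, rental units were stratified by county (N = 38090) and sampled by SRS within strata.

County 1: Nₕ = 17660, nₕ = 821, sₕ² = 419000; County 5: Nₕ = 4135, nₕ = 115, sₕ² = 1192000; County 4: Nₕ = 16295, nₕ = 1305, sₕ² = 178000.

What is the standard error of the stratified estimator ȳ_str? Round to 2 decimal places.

15.69

Var(ȳ_str) = Σₕ Wₕ²(1 − fₕ)sₕ²/nₕ with Wₕ = Nₕ/N, N = 38090.
County 1: Wₕ = 0.46363875; term = 0.46363875²·(1 − 0.04648924)·419000/821 = 104.60584.
County 5: Wₕ = 0.10855868; term = 0.10855868²·(1 − 0.02781137)·1192000/115 = 118.75668.
County 4: Wₕ = 0.42780257; term = 0.42780257²·(1 − 0.08008592)·178000/1305 = 22.963789.
Sum = 246.32631.
SE = √(246.32631) = 15.69.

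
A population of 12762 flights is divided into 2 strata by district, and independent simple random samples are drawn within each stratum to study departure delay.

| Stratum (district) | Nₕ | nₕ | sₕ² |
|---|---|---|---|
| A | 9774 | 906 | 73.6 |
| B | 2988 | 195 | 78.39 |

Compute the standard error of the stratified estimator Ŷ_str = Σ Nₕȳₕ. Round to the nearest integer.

Var(Ŷ_str) = Σₕ Nₕ²(1 − fₕ)sₕ²/nₕ.
A: 9774²·(1 − 906/9774)·73.6/906 = 7.0412155 × 10^6.
B: 2988²·(1 − 195/2988)·78.39/195 = 3.3548846 × 10^6.
Sum = 1.03961 × 10^7.
SE = √(1.03961 × 10^7) = 3224.

3224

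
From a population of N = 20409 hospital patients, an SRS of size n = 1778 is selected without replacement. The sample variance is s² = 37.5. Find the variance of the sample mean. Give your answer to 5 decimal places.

Under SRS without replacement, Var(ȳ) = (1 − f)·s²/n with f = n/N = 1778/20409 = 0.08711843.
Var(ȳ) = (1 − 0.08711843)·37.5/1778 = 0.91288157·0.021091114 = 0.019253689.

0.01925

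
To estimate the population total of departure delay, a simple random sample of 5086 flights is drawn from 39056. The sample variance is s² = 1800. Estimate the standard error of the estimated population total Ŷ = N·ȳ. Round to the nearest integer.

21669

Var(Ŷ) = N²·Var(ȳ) = N²·(1 − n/N)·s²/n.
f = 5086/39056 = 0.13022327; Var(ȳ) = 0.86977673·1800/5086 = 0.30782503.
Var(Ŷ) = 39056² · 0.30782503 = 4.6954742 × 10^8.
SE(Ŷ) = √(4.6954742 × 10^8) = 21669.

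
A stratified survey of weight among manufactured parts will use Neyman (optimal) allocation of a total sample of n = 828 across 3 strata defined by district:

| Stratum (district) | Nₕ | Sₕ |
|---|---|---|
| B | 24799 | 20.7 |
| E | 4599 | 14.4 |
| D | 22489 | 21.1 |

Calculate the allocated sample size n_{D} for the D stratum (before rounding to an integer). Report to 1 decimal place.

Neyman allocation: nₕ = n·NₕSₕ / Σⱼ NⱼSⱼ.
Σ NⱼSⱼ = 24799·20.7 + 4599·14.4 + 22489·21.1 = 1.0540828 × 10^6.
n_{D} = 828·22489·21.1 / (1.0540828 × 10^6) = 372.7.

372.7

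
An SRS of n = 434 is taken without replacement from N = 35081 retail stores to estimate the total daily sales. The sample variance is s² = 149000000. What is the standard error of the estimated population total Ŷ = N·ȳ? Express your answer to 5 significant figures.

2.0428 × 10^7

Var(Ŷ) = N²·Var(ȳ) = N²·(1 − n/N)·s²/n.
f = 434/35081 = 0.01237137; Var(ȳ) = 0.98762863·149000000/434 = 339070.66.
Var(Ŷ) = 35081² · 339070.66 = 4.1728631 × 10^14.
SE(Ŷ) = √(4.1728631 × 10^14) = 2.0428 × 10^7.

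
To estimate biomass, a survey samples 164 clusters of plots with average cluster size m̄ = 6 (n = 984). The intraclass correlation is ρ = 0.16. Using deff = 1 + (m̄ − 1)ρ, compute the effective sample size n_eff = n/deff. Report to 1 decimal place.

546.7

deff = 1 + (6 − 1)·0.16 = 1 + 0.8 = 1.8.
n_eff = 984 / 1.8 = 546.7.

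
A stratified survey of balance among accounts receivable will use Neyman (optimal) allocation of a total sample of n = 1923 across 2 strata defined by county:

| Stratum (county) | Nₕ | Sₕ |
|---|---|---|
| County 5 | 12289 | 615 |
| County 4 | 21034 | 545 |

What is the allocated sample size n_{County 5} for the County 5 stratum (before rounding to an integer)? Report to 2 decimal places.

764.07

Neyman allocation: nₕ = n·NₕSₕ / Σⱼ NⱼSⱼ.
Σ NⱼSⱼ = 12289·615 + 21034·545 = 1.9021265 × 10^7.
n_{County 5} = 1923·12289·615 / (1.9021265 × 10^7) = 764.07.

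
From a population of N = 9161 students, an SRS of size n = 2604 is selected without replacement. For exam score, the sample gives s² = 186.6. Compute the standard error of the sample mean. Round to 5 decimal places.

0.22647

Under SRS without replacement, Var(ȳ) = (1 − f)·s²/n with f = n/N = 2604/9161 = 0.28424844.
Var(ȳ) = (1 − 0.28424844)·186.6/2604 = 0.71575156·0.071658986 = 0.051290031.
SE(ȳ) = √(0.051290031) = 0.22647.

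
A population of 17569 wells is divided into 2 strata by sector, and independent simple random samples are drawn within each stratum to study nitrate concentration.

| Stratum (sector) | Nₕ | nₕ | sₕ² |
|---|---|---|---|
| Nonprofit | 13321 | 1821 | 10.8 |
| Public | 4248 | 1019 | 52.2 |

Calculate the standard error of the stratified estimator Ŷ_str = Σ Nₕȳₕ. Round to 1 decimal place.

Var(Ŷ_str) = Σₕ Nₕ²(1 − fₕ)sₕ²/nₕ.
Nonprofit: 13321²·(1 − 1821/13321)·10.8/1821 = 908549.26.
Public: 4248²·(1 − 1019/4248)·52.2/1019 = 702665.89.
Sum = 1.6112152 × 10^6.
SE = √(1.6112152 × 10^6) = 1269.3.

1269.3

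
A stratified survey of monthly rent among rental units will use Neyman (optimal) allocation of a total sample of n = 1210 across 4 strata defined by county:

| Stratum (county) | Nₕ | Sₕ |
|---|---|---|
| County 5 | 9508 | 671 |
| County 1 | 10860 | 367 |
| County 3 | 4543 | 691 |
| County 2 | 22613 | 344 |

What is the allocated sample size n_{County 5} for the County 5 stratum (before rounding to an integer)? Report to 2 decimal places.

362.70

Neyman allocation: nₕ = n·NₕSₕ / Σⱼ NⱼSⱼ.
Σ NⱼSⱼ = 9508·671 + 10860·367 + 4543·691 + 22613·344 = 2.1283573 × 10^7.
n_{County 5} = 1210·9508·671 / (2.1283573 × 10^7) = 362.70.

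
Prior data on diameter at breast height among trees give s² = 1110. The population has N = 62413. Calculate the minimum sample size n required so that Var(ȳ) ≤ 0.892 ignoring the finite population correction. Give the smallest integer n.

1245

Without fpc, n₀ = s²/D = 1110/0.892 = 1244.3946.
Rounding up, n = 1245.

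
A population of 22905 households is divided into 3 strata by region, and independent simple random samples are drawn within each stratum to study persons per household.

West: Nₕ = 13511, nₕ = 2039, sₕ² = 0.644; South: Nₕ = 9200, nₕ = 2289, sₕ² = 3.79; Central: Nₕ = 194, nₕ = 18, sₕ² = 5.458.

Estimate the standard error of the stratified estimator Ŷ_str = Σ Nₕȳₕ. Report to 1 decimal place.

Var(Ŷ_str) = Σₕ Nₕ²(1 − fₕ)sₕ²/nₕ.
West: 13511²·(1 − 2039/13511)·0.644/2039 = 48954.799.
South: 9200²·(1 − 2289/9200)·3.79/2289 = 105274.25.
Central: 194²·(1 − 18/194)·5.458/18 = 10353.22.
Sum = 164582.27.
SE = √(164582.27) = 405.7.

405.7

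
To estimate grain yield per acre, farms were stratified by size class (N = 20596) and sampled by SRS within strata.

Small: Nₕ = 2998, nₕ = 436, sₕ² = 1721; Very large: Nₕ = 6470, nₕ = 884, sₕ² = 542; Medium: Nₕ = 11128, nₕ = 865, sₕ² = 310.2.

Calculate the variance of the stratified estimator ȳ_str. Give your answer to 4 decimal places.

0.2203

Var(ȳ_str) = Σₕ Wₕ²(1 − fₕ)sₕ²/nₕ with Wₕ = Nₕ/N, N = 20596.
Small: Wₕ = 0.14556225; term = 0.14556225²·(1 − 0.14543029)·1721/436 = 0.071472565.
Very large: Wₕ = 0.31413867; term = 0.31413867²·(1 − 0.13663060)·542/884 = 0.052237991.
Medium: Wₕ = 0.54029909; term = 0.54029909²·(1 − 0.07773185)·310.2/865 = 0.096549797.
Sum = 0.22026035.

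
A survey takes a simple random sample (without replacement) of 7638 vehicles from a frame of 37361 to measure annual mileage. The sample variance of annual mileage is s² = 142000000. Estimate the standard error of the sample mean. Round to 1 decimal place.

Under SRS without replacement, Var(ȳ) = (1 − f)·s²/n with f = n/N = 7638/37361 = 0.20443778.
Var(ȳ) = (1 − 0.20443778)·142000000/7638 = 0.79556222·18591.254 = 14790.499.
SE(ȳ) = √(14790.499) = 121.6.

121.6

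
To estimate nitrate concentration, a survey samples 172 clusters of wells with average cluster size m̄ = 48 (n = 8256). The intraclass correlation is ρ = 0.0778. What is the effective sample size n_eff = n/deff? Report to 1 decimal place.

deff = 1 + (48 − 1)·0.0778 = 1 + 3.6566 = 4.6566.
n_eff = 8256 / 4.6566 = 1773.0.

1773.0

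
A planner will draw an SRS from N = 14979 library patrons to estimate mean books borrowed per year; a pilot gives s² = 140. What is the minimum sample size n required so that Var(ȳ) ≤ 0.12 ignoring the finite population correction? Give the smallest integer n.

1167

Without fpc, n₀ = s²/D = 140/0.12 = 1166.6667.
Rounding up, n = 1167.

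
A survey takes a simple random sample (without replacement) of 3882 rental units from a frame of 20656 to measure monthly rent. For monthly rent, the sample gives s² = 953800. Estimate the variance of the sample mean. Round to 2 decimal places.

199.52

Under SRS without replacement, Var(ȳ) = (1 − f)·s²/n with f = n/N = 3882/20656 = 0.18793571.
Var(ȳ) = (1 − 0.18793571)·953800/3882 = 0.81206429·245.69809 = 199.52265.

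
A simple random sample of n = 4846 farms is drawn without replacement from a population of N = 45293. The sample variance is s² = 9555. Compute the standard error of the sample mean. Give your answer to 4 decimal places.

1.3269

Under SRS without replacement, Var(ȳ) = (1 − f)·s²/n with f = n/N = 4846/45293 = 0.10699225.
Var(ȳ) = (1 − 0.10699225)·9555/4846 = 0.89300775·1.9717293 = 1.7607695.
SE(ȳ) = √(1.7607695) = 1.3269.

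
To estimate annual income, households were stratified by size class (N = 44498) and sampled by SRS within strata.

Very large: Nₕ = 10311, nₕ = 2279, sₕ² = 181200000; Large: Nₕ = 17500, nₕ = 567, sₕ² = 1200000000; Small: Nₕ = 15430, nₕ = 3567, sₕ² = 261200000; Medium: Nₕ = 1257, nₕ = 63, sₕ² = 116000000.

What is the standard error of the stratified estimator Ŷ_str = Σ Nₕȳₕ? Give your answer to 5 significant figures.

Var(Ŷ_str) = Σₕ Nₕ²(1 − fₕ)sₕ²/nₕ.
Very large: 10311²·(1 − 2279/10311)·181200000/2279 = 6.5847358 × 10^12.
Large: 17500²·(1 − 567/17500)·1200000000/567 = 6.2714815 × 10^14.
Small: 15430²·(1 − 3567/15430)·261200000/3567 = 1.340388 × 10^13.
Medium: 1257²·(1 − 63/1257)·116000000/63 = 2.7634846 × 10^12.
Sum = 6.4990025 × 10^14.
SE = √(6.4990025 × 10^14) = 2.5493 × 10^7.

2.5493 × 10^7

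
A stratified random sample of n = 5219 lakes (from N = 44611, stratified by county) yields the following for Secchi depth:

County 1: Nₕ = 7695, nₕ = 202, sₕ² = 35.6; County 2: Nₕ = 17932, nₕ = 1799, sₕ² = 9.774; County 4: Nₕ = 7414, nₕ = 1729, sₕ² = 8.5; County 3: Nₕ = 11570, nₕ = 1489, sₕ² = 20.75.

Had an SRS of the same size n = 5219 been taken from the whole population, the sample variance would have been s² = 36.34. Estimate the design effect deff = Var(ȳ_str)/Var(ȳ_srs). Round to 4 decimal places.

1.1087

Var(ȳ_str) = Σ Wₕ²(1−fₕ)sₕ²/nₕ with Wₕ = Nₕ/44611:
  County 1: (7695/44611)²·(1−202/7695)·35.6/202 = 0.0051059795
  County 2: (17932/44611)²·(1−1799/17932)·9.774/1799 = 7.8977088 × 10^-4
  County 4: (7414/44611)²·(1−1729/7414)·8.5/1729 = 1.0411734 × 10^-4
  County 3: (11570/44611)²·(1−1489/11570)·20.75/1489 = 8.1672615 × 10^-4
  → Var(ȳ_str) = 0.0068165939.
Var(ȳ_srs) = (1 − 5219/44611)·36.34/5219 = 0.0061484224.
deff = 0.0068165939 / 0.0061484224 = 1.1087.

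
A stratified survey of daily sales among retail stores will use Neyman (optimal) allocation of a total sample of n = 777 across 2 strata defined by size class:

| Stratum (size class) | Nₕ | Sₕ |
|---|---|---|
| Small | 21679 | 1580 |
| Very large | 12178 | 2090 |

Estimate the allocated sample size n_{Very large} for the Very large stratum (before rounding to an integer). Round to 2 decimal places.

Neyman allocation: nₕ = n·NₕSₕ / Σⱼ NⱼSⱼ.
Σ NⱼSⱼ = 21679·1580 + 12178·2090 = 5.970484 × 10^7.
n_{Very large} = 777·12178·2090 / (5.970484 × 10^7) = 331.23.

331.23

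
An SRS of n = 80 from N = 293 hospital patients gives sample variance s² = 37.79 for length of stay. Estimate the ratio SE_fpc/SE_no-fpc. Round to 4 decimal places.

f = n/N = 80/293 = 0.27303754.
SE_no-fpc = √(s²/n) = 0.68729542; SE_fpc = √((1−f)s²/n) = 0.58600247.
Ratio = √(1−f) = 0.85262093.

0.8526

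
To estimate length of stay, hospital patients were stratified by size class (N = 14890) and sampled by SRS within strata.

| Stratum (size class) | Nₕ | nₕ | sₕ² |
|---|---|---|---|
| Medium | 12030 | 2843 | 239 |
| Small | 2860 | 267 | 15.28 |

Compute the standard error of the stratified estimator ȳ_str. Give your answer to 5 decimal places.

0.20933

Var(ȳ_str) = Σₕ Wₕ²(1 − fₕ)sₕ²/nₕ with Wₕ = Nₕ/N, N = 14890.
Medium: Wₕ = 0.80792478; term = 0.80792478²·(1 − 0.23632585)·239/2843 = 0.041905496.
Small: Wₕ = 0.19207522; term = 0.19207522²·(1 − 0.09335664)·15.28/267 = 0.0019142173.
Sum = 0.043819713.
SE = √(0.043819713) = 0.20933.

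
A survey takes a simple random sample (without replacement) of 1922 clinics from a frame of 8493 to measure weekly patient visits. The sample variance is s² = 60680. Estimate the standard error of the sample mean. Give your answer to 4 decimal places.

Under SRS without replacement, Var(ȳ) = (1 − f)·s²/n with f = n/N = 1922/8493 = 0.22630402.
Var(ȳ) = (1 − 0.22630402)·60680/1922 = 0.77369598·31.57128 = 24.426573.
SE(ȳ) = √(24.426573) = 4.9423.

4.9423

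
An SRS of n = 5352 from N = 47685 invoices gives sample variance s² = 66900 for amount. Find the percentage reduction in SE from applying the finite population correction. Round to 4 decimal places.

f = n/N = 5352/47685 = 0.11223655.
SE_no-fpc = √(s²/n) = 3.5355339; SE_fpc = √((1−f)s²/n) = 3.3312225.
Ratio = √(1−f) = 0.94221200. Reduction = 100·(1 − 0.94221200) = 5.7788%.

5.7788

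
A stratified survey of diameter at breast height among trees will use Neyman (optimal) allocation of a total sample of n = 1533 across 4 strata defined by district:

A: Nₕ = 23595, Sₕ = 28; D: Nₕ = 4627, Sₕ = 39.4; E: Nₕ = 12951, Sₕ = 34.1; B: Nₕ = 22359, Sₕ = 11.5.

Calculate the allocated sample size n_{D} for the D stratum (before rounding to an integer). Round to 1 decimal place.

181.3

Neyman allocation: nₕ = n·NₕSₕ / Σⱼ NⱼSⱼ.
Σ NⱼSⱼ = 23595·28 + 4627·39.4 + 12951·34.1 + 22359·11.5 = 1.5417214 × 10^6.
n_{D} = 1533·4627·39.4 / (1.5417214 × 10^6) = 181.3.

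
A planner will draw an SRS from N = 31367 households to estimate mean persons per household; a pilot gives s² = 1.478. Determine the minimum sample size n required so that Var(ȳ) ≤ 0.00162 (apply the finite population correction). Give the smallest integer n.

887

Without fpc, n₀ = s²/D = 1.478/0.00162 = 912.3457.
With fpc, (1 − n/N)·s²/n ≤ D requires n ≥ n₀/(1 + n₀/N) = 912.3457/(1 + 912.3457/31367) = 886.5591.
Rounding up, n = 887.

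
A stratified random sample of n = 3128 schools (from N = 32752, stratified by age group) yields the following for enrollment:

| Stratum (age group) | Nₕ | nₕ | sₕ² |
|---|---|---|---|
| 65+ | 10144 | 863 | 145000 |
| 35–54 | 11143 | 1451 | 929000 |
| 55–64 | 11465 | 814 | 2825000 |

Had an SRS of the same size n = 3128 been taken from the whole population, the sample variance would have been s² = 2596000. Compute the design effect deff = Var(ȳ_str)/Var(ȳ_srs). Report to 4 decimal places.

Var(ȳ_str) = Σ Wₕ²(1−fₕ)sₕ²/nₕ with Wₕ = Nₕ/32752:
  65+: (10144/32752)²·(1−863/10144)·145000/863 = 14.746385
  35–54: (11143/32752)²·(1−1451/11143)·929000/1451 = 64.459686
  55–64: (11465/32752)²·(1−814/11465)·2825000/814 = 395.07799
  → Var(ȳ_str) = 474.28406.
Var(ȳ_srs) = (1 − 3128/32752)·2596000/3128 = 750.66094.
deff = 474.28406 / 750.66094 = 0.6318.

0.6318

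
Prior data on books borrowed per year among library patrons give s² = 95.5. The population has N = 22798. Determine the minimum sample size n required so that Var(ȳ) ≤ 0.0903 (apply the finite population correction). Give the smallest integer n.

1011

Without fpc, n₀ = s²/D = 95.5/0.0903 = 1057.5858.
With fpc, (1 − n/N)·s²/n ≤ D requires n ≥ n₀/(1 + n₀/N) = 1057.5858/(1 + 1057.5858/22798) = 1010.7000.
Rounding up, n = 1011.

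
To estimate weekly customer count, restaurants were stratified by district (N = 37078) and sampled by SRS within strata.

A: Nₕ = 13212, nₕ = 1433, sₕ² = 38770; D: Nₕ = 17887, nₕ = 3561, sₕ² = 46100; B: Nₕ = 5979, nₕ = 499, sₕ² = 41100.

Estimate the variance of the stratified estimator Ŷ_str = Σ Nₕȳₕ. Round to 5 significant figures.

1.0226 × 10^10

Var(Ŷ_str) = Σₕ Nₕ²(1 − fₕ)sₕ²/nₕ.
A: 13212²·(1 − 1433/13212)·38770/1433 = 4.2104314 × 10^9.
D: 17887²·(1 − 3561/17887)·46100/3561 = 3.3173508 × 10^9.
B: 5979²·(1 − 499/5979)·41100/499 = 2.6986738 × 10^9.
Sum = 1.0226456 × 10^10.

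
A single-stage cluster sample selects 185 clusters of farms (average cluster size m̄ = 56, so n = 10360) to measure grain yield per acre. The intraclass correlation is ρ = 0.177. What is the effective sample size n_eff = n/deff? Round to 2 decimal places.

deff = 1 + (56 − 1)·0.177 = 1 + 9.735 = 10.735.
n_eff = 10360 / 10.735 = 965.07.

965.07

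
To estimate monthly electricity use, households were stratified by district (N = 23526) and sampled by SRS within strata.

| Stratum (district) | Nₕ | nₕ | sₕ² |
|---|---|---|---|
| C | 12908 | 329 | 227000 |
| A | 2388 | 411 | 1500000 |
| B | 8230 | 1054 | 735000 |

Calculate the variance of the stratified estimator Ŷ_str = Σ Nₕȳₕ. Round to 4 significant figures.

Var(Ŷ_str) = Σₕ Nₕ²(1 − fₕ)sₕ²/nₕ.
C: 12908²·(1 − 329/12908)·227000/329 = 1.1203018 × 10^11.
A: 2388²·(1 − 411/2388)·1500000/411 = 1.7230204 × 10^10.
B: 8230²·(1 − 1054/8230)·735000/1054 = 4.1184044 × 10^10.
Sum = 1.7044443 × 10^11.

1.704 × 10^11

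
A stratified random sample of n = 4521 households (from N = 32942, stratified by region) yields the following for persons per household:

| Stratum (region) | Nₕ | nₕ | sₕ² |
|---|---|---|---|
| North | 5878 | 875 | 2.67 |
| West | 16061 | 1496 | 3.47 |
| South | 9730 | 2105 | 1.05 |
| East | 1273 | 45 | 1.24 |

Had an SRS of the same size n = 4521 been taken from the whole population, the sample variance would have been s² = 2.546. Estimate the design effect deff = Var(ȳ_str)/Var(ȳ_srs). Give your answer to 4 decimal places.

1.3512

Var(ȳ_str) = Σ Wₕ²(1−fₕ)sₕ²/nₕ with Wₕ = Nₕ/32942:
  North: (5878/32942)²·(1−875/5878)·2.67/875 = 8.2691975 × 10^-5
  West: (16061/32942)²·(1−1496/16061)·3.47/1496 = 5.0001269 × 10^-4
  South: (9730/32942)²·(1−2105/9730)·1.05/2105 = 3.4102794 × 10^-5
  East: (1273/32942)²·(1−45/1273)·1.24/45 = 3.9695019 × 10^-5
  → Var(ȳ_str) = 6.5650248 × 10^-4.
Var(ȳ_srs) = (1 − 4521/32942)·2.546/4521 = 4.8586239 × 10^-4.
deff = (6.5650248 × 10^-4) / (4.8586239 × 10^-4) = 1.3512.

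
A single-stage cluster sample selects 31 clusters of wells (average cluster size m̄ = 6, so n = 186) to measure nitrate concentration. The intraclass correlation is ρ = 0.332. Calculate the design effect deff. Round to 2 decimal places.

2.66

deff = 1 + (6 − 1)·0.332 = 1 + 1.66 = 2.66.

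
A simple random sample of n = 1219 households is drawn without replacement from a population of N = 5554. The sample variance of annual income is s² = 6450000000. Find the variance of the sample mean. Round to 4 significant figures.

Under SRS without replacement, Var(ȳ) = (1 − f)·s²/n with f = n/N = 1219/5554 = 0.21948145.
Var(ȳ) = (1 − 0.21948145)·6450000000/1219 = 0.78051855·5.2912223 × 10^6 = 4.1298971 × 10^6.

4.130 × 10^6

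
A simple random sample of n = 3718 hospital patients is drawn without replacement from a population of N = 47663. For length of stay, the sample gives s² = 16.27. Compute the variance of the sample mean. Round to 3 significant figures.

0.00403

Under SRS without replacement, Var(ȳ) = (1 − f)·s²/n with f = n/N = 3718/47663 = 0.07800600.
Var(ȳ) = (1 − 0.07800600)·16.27/3718 = 0.92199400·0.0043760086 = 0.0040346537.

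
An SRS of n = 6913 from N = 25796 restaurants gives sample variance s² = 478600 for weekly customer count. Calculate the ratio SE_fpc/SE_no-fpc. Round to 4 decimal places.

f = n/N = 6913/25796 = 0.26798728.
SE_no-fpc = √(s²/n) = 8.3205698; SE_fpc = √((1−f)s²/n) = 7.1188916.
Ratio = √(1−f) = 0.85557742.

0.8556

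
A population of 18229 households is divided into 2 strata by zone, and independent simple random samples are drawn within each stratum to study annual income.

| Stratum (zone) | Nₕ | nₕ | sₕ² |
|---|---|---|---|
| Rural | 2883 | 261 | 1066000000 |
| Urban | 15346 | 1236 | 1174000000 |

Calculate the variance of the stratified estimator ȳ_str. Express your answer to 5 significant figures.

711850

Var(ȳ_str) = Σₕ Wₕ²(1 − fₕ)sₕ²/nₕ with Wₕ = Nₕ/N, N = 18229.
Rural: Wₕ = 0.15815459; term = 0.15815459²·(1 − 0.09053070)·1066000000/261 = 92911.257.
Urban: Wₕ = 0.84184541; term = 0.84184541²·(1 − 0.08054216)·1174000000/1236 = 618936.57.
Sum = 711847.83.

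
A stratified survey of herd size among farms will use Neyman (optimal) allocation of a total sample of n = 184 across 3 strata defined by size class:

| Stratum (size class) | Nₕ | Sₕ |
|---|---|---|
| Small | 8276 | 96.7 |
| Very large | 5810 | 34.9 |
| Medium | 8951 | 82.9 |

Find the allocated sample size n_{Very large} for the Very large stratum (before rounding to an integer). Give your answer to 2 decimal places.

Neyman allocation: nₕ = n·NₕSₕ / Σⱼ NⱼSⱼ.
Σ NⱼSⱼ = 8276·96.7 + 5810·34.9 + 8951·82.9 = 1.7450961 × 10^6.
n_{Very large} = 184·5810·34.9 / (1.7450961 × 10^6) = 21.38.

21.38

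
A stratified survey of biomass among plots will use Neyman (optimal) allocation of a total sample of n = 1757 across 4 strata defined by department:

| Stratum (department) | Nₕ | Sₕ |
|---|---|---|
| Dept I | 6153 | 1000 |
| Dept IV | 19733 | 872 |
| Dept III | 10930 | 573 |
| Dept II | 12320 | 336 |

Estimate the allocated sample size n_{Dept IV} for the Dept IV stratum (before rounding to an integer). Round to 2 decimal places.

895.46

Neyman allocation: nₕ = n·NₕSₕ / Σⱼ NⱼSⱼ.
Σ NⱼSⱼ = 6153·1000 + 19733·872 + 10930·573 + 12320·336 = 3.3762586 × 10^7.
n_{Dept IV} = 1757·19733·872 / (3.3762586 × 10^7) = 895.46.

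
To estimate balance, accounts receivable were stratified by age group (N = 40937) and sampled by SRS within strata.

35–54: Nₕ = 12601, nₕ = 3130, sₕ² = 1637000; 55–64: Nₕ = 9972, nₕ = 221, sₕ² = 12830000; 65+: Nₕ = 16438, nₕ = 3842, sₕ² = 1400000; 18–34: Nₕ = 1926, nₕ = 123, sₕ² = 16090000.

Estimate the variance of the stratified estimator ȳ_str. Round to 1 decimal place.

Var(ȳ_str) = Σₕ Wₕ²(1 − fₕ)sₕ²/nₕ with Wₕ = Nₕ/N, N = 40937.
35–54: Wₕ = 0.30781445; term = 0.30781445²·(1 − 0.24839298)·1637000/3130 = 37.245445.
55–64: Wₕ = 0.24359381; term = 0.24359381²·(1 − 0.02216205)·12830000/221 = 3368.4785.
65+: Wₕ = 0.40154384; term = 0.40154384²·(1 − 0.23372673)·1400000/3842 = 45.021533.
18–34: Wₕ = 0.04704790; term = 0.04704790²·(1 − 0.06386293)·16090000/123 = 271.06342.
Sum = 3721.8089.

3721.8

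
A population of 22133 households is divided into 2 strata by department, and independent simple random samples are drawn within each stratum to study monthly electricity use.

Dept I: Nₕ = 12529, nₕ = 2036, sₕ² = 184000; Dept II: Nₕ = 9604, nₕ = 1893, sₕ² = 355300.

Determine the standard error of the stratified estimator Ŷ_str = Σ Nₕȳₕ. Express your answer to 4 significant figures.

Var(Ŷ_str) = Σₕ Nₕ²(1 − fₕ)sₕ²/nₕ.
Dept I: 12529²·(1 − 2036/12529)·184000/2036 = 1.1881086 × 10^10.
Dept II: 9604²·(1 − 1893/9604)·355300/1893 = 1.3899765 × 10^10.
Sum = 2.5780851 × 10^10.
SE = √(2.5780851 × 10^10) = 160600.

160600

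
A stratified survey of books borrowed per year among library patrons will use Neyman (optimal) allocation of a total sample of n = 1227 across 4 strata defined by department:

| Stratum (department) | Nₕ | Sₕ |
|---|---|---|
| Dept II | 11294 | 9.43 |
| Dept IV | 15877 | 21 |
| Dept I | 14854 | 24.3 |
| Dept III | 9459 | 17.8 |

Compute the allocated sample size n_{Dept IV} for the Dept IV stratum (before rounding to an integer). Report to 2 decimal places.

422.09

Neyman allocation: nₕ = n·NₕSₕ / Σⱼ NⱼSⱼ.
Σ NⱼSⱼ = 11294·9.43 + 15877·21 + 14854·24.3 + 9459·17.8 = 969241.82.
n_{Dept IV} = 1227·15877·21 / 969241.82 = 422.09.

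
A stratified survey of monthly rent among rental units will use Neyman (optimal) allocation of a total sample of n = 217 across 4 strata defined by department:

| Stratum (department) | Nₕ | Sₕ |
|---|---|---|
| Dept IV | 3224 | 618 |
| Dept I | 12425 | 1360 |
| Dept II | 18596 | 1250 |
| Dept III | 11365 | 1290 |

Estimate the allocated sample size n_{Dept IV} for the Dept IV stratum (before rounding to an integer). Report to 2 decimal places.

Neyman allocation: nₕ = n·NₕSₕ / Σⱼ NⱼSⱼ.
Σ NⱼSⱼ = 3224·618 + 12425·1360 + 18596·1250 + 11365·1290 = 5.6796282 × 10^7.
n_{Dept IV} = 217·3224·618 / (5.6796282 × 10^7) = 7.61.

7.61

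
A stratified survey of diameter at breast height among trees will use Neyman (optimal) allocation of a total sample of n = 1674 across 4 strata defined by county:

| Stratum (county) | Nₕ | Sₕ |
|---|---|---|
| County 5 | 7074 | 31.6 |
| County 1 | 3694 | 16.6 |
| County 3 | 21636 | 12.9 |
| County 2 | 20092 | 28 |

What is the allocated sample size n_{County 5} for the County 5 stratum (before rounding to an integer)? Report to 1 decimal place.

332.2

Neyman allocation: nₕ = n·NₕSₕ / Σⱼ NⱼSⱼ.
Σ NⱼSⱼ = 7074·31.6 + 3694·16.6 + 21636·12.9 + 20092·28 = 1.1265392 × 10^6.
n_{County 5} = 1674·7074·31.6 / (1.1265392 × 10^6) = 332.2.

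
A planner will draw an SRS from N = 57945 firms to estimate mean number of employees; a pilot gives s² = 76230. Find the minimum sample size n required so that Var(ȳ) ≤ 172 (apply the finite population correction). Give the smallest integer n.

Without fpc, n₀ = s²/D = 76230/172 = 443.1977.
With fpc, (1 − n/N)·s²/n ≤ D requires n ≥ n₀/(1 + n₀/N) = 443.1977/(1 + 443.1977/57945) = 439.8336.
Rounding up, n = 440.

440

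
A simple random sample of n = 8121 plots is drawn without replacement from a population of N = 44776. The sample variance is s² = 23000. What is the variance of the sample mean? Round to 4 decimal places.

Under SRS without replacement, Var(ȳ) = (1 − f)·s²/n with f = n/N = 8121/44776 = 0.18136948.
Var(ȳ) = (1 − 0.18136948)·23000/8121 = 0.81863052·2.8321635 = 2.3184955.

2.3185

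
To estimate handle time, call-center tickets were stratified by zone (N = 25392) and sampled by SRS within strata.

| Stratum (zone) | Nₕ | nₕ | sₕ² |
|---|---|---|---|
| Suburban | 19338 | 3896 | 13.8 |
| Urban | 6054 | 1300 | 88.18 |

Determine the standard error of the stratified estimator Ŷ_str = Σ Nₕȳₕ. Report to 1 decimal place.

Var(Ŷ_str) = Σₕ Nₕ²(1 − fₕ)sₕ²/nₕ.
Suburban: 19338²·(1 − 3896/19338)·13.8/3896 = 1.057731 × 10^6.
Urban: 6054²·(1 − 1300/6054)·88.18/1300 = 1.9522181 × 10^6.
Sum = 3.0099491 × 10^6.
SE = √(3.0099491 × 10^6) = 1734.9.

1734.9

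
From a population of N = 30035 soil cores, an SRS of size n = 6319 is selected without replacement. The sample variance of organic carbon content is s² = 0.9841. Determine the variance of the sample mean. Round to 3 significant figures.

1.23 × 10^-4

Under SRS without replacement, Var(ȳ) = (1 − f)·s²/n with f = n/N = 6319/30035 = 0.21038788.
Var(ȳ) = (1 − 0.21038788)·0.9841/6319 = 0.78961212·1.5573667 × 10^-4 = 1.2297156 × 10^-4.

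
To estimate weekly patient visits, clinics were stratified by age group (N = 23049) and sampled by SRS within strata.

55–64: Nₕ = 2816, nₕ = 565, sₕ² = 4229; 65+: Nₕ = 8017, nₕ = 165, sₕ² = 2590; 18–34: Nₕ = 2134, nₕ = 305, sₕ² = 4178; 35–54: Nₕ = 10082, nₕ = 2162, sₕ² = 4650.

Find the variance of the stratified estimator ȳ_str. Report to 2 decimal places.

Var(ȳ_str) = Σₕ Wₕ²(1 − fₕ)sₕ²/nₕ with Wₕ = Nₕ/N, N = 23049.
55–64: Wₕ = 0.12217450; term = 0.12217450²·(1 − 0.20063920)·4229/565 = 0.089308585.
65+: Wₕ = 0.34782420; term = 0.34782420²·(1 − 0.02058126)·2590/165 = 1.8599609.
18–34: Wₕ = 0.09258536; term = 0.09258536²·(1 − 0.14292409)·4178/305 = 0.10064044.
35–54: Wₕ = 0.43741594; term = 0.43741594²·(1 − 0.21444158)·4650/2162 = 0.32326967.
Sum = 2.3731796.

2.37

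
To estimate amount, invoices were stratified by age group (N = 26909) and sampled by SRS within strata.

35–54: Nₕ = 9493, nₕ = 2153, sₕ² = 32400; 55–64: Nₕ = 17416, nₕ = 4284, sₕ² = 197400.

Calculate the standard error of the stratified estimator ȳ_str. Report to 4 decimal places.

4.0003

Var(ȳ_str) = Σₕ Wₕ²(1 − fₕ)sₕ²/nₕ with Wₕ = Nₕ/N, N = 26909.
35–54: Wₕ = 0.35278160; term = 0.35278160²·(1 − 0.22679869)·32400/2153 = 1.4481228.
55–64: Wₕ = 0.64721840; term = 0.64721840²·(1 − 0.24598071)·197400/4284 = 14.553983.
Sum = 16.002106.
SE = √(16.002106) = 4.0003.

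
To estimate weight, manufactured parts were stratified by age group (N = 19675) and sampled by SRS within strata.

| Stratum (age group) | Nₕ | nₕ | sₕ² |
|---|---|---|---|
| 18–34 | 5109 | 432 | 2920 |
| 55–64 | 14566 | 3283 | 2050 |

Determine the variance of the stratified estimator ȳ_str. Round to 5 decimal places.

0.68233

Var(ȳ_str) = Σₕ Wₕ²(1 − fₕ)sₕ²/nₕ with Wₕ = Nₕ/N, N = 19675.
18–34: Wₕ = 0.25966963; term = 0.25966963²·(1 − 0.08455666)·2920/432 = 0.41722747.
55–64: Wₕ = 0.74033037; term = 0.74033037²·(1 − 0.22538789)·2050/3283 = 0.26510529.
Sum = 0.68233276.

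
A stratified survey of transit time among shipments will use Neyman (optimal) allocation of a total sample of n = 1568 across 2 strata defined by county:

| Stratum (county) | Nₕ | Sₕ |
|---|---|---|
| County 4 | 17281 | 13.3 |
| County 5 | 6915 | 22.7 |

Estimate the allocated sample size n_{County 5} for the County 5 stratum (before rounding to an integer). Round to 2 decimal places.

Neyman allocation: nₕ = n·NₕSₕ / Σⱼ NⱼSⱼ.
Σ NⱼSⱼ = 17281·13.3 + 6915·22.7 = 386807.8.
n_{County 5} = 1568·6915·22.7 / 386807.8 = 636.31.

636.31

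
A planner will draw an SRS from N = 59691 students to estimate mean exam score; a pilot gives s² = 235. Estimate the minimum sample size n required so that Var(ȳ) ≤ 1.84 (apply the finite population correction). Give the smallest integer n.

128

Without fpc, n₀ = s²/D = 235/1.84 = 127.7174.
With fpc, (1 − n/N)·s²/n ≤ D requires n ≥ n₀/(1 + n₀/N) = 127.7174/(1 + 127.7174/59691) = 127.4447.
Rounding up, n = 128.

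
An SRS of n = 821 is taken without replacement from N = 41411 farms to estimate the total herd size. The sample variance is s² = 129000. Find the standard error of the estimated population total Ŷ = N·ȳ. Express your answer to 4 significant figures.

513900

Var(Ŷ) = N²·Var(ȳ) = N²·(1 − n/N)·s²/n.
f = 821/41411 = 0.01982565; Var(ȳ) = 0.98017435·129000/821 = 154.01034.
Var(Ŷ) = 41411² · 154.01034 = 2.6410785 × 10^11.
SE(Ŷ) = √(2.6410785 × 10^11) = 513900.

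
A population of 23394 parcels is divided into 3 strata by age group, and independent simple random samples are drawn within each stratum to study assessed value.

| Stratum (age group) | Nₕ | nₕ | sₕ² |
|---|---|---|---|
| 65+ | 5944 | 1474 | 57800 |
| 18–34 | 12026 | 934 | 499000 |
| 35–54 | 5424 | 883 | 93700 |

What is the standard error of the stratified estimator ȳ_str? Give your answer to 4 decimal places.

11.7004

Var(ȳ_str) = Σₕ Wₕ²(1 − fₕ)sₕ²/nₕ with Wₕ = Nₕ/N, N = 23394.
65+: Wₕ = 0.25408224; term = 0.25408224²·(1 − 0.24798116)·57800/1474 = 1.9037403.
18–34: Wₕ = 0.51406344; term = 0.51406344²·(1 − 0.07766506)·499000/934 = 130.21942.
35–54: Wₕ = 0.23185432; term = 0.23185432²·(1 − 0.16279499)·93700/883 = 4.7757447.
Sum = 136.89891.
SE = √(136.89891) = 11.7004.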